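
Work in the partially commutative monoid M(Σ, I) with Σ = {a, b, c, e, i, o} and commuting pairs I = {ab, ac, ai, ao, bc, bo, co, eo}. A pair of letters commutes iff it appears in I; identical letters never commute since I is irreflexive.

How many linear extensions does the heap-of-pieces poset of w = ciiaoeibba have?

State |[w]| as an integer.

0(c) covers ∅
1(i) covers 0:c
2(i) covers 1:i
3(a) covers ∅
4(o) covers 2:i
5(e) covers 2:i, 3:a
6(i) covers 4:o, 5:e
7(b) covers 6:i
8(b) covers 7:b
9(a) covers 5:e
floor of heap: 0:c, 3:a
completions by unplaced set U, small U first (add the entries for U minus each lowest piece of U):
  |U|=1: {8}:1  {9}:1
  |U|=2: {7,8}:1  {8,9}:2
  |U|=3: {6,7,8}:1  {7,8,9}:3
  |U|=4: {4,6,7,8}:1  {6,7,8,9}:4
  |U|=5: {4,6,7,8,9}:5  {5,6,7,8,9}:4
  |U|=6: {3,5,6,7,8,9}:4  {4,5,6,7,8,9}:9
  |U|=7: {2,4,5,6,7,8,9}:9  {3,4,5,6,7,8,9}:13
  |U|=8: {1,2,4,5,6,7,8,9}:9  {2,3,4,5,6,7,8,9}:22
  start at 0(c): 31
  start at 3(a): 9
sum over floor = 40

40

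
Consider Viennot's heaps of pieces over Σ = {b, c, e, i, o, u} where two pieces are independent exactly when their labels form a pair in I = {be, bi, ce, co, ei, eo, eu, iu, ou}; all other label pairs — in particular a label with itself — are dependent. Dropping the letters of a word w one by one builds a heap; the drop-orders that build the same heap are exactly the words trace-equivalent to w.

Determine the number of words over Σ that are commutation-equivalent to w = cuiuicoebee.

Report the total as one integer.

2640

piece 0:c — minimal
piece 1:u rests on {0:c}
piece 2:i rests on {0:c}
piece 3:u rests on {1:u}
piece 4:i rests on {2:i}
piece 5:c rests on {3:u, 4:i}
piece 6:o rests on {4:i}
piece 7:e — minimal
piece 8:b rests on {5:c, 6:o}
piece 9:e rests on {7:e}
piece 10:e rests on {9:e}
minimal pieces: {0:c, 7:e}
ways to finish when only these pieces remain (= sum over removing one remaining piece with nothing left below it):
  1 left: {8}→1  {10}→1
  2 left: {5,8}→1  {6,8}→1  {8,10}→2  {9,10}→1
  3 left: {3,5,8}→1  {5,6,8}→2  {5,8,10}→3  {6,8,10}→3  {7,9,10}→1  {8,9,10}→3
  4 left: {1,3,5,8}→1  {3,5,6,8}→3  {3,5,8,10}→4  {4,5,6,8}→2  {5,6,8,10}→8  {5,8,9,10}→6  {6,8,9,10}→6  {7,8,9,10}→4
  5 left: {1,3,5,6,8}→4  {1,3,5,8,10}→5  {2,4,5,6,8}→2  {3,4,5,6,8}→5  {3,5,6,8,10}→15  {3,5,8,9,10}→10  {4,5,6,8,10}→10  {5,6,8,9,10}→20  {5,7,8,9,10}→10  {6,7,8,9,10}→10
  6 left: {1,3,4,5,6,8}→9  {1,3,5,6,8,10}→24  {1,3,5,8,9,10}→15  {2,3,4,5,6,8}→7  {2,4,5,6,8,10}→12  {3,4,5,6,8,10}→30  {3,5,6,8,9,10}→45  {3,5,7,8,9,10}→20  {4,5,6,8,9,10}→30  {5,6,7,8,9,10}→40
  7 left: {1,2,3,4,5,6,8}→16  {1,3,4,5,6,8,10}→63  {1,3,5,6,8,9,10}→84  {1,3,5,7,8,9,10}→35  {2,3,4,5,6,8,10}→49  {2,4,5,6,8,9,10}→42  {3,4,5,6,8,9,10}→105  {3,5,6,7,8,9,10}→105  {4,5,6,7,8,9,10}→70
  8 left: {0,1,2,3,4,5,6,8}→16  {1,2,3,4,5,6,8,10}→128  {1,3,4,5,6,8,9,10}→252  {1,3,5,6,7,8,9,10}→224  {2,3,4,5,6,8,9,10}→196  {2,4,5,6,7,8,9,10}→112  {3,4,5,6,7,8,9,10}→280
  9 left: {0,1,2,3,4,5,6,8,10}→144  {1,2,3,4,5,6,8,9,10}→576  {1,3,4,5,6,7,8,9,10}→756  {2,3,4,5,6,7,8,9,10}→588
  placing 0:c first → 1920 extensions
  placing 7:e first → 720 extensions
total linear extensions = 2640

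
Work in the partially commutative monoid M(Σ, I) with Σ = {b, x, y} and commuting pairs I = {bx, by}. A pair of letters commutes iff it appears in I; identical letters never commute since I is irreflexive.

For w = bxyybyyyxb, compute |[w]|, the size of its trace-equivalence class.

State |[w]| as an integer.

120

drop 0:b onto floor
drop 1:x onto floor
drop 2:y onto {1:x}
drop 3:y onto {2:y}
drop 4:b onto {0:b}
drop 5:y onto {3:y}
drop 6:y onto {5:y}
drop 7:y onto {6:y}
drop 8:x onto {7:y}
drop 9:b onto {4:b}
ground layer = {0:b, 1:x}
drop-orders for the pieces not yet dropped (sum over which currently-grounded one goes next):
  1 to go: {8} 1  {9} 1
  2 to go: {4,9} 1  {7,8} 1  {8,9} 2
  3 to go: {0,4,9} 1  {4,8,9} 3  {6,7,8} 1  {7,8,9} 3
  4 to go: {0,4,8,9} 4  {4,7,8,9} 6  {5,6,7,8} 1  {6,7,8,9} 4
  5 to go: {0,4,7,8,9} 10  {3,5,6,7,8} 1  {4,6,7,8,9} 10  {5,6,7,8,9} 5
  6 to go: {0,4,6,7,8,9} 20  {2,3,5,6,7,8} 1  {3,5,6,7,8,9} 6  {4,5,6,7,8,9} 15
  7 to go: {0,4,5,6,7,8,9} 35  {1,2,3,5,6,7,8} 1  {2,3,5,6,7,8,9} 7  {3,4,5,6,7,8,9} 21
  8 to go: {0,3,4,5,6,7,8,9} 56  {1,2,3,5,6,7,8,9} 8  {2,3,4,5,6,7,8,9} 28
  if 0:b drops first: 36 orders
  if 1:x drops first: 84 orders
heap linearizations: 120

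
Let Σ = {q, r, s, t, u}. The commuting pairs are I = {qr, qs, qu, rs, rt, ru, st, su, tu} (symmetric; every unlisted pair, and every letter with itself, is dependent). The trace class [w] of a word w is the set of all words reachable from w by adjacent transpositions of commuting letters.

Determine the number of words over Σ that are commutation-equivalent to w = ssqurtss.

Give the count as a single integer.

840

0(s) covers ∅
1(s) covers 0:s
2(q) covers ∅
3(u) covers ∅
4(r) covers ∅
5(t) covers 2:q
6(s) covers 1:s
7(s) covers 6:s
floor of heap: 0:s, 2:q, 3:u, 4:r
completions by unplaced set U, small U first (add the entries for U minus each lowest piece of U):
  |U|=1: {3}:1  {4}:1  {5}:1  {7}:1
  |U|=2: {2,5}:1  {3,4}:2  {3,5}:2  {3,7}:2  {4,5}:2  {4,7}:2  {5,7}:2  {6,7}:1
  |U|=3: {1,6,7}:1  {2,3,5}:3  {2,4,5}:3  {2,5,7}:3  {3,4,5}:6  {3,4,7}:6  {3,5,7}:6  {3,6,7}:3  {4,5,7}:6  {4,6,7}:3  {5,6,7}:3
  |U|=4: {0,1,6,7}:1  {1,3,6,7}:4  {1,4,6,7}:4  {1,5,6,7}:4  {2,3,4,5}:12  {2,3,5,7}:12  {2,4,5,7}:12  {2,5,6,7}:6  {3,4,5,7}:24  {3,4,6,7}:12  {3,5,6,7}:12  {4,5,6,7}:12
  |U|=5: {0,1,3,6,7}:5  {0,1,4,6,7}:5  {0,1,5,6,7}:5  {1,2,5,6,7}:10  {1,3,4,6,7}:20  {1,3,5,6,7}:20  {1,4,5,6,7}:20  {2,3,4,5,7}:60  {2,3,5,6,7}:30  {2,4,5,6,7}:30  {3,4,5,6,7}:60
  |U|=6: {0,1,2,5,6,7}:15  {0,1,3,4,6,7}:30  {0,1,3,5,6,7}:30  {0,1,4,5,6,7}:30  {1,2,3,5,6,7}:60  {1,2,4,5,6,7}:60  {1,3,4,5,6,7}:120  {2,3,4,5,6,7}:180
  start at 0(s): 420
  start at 2(q): 210
  start at 3(u): 105
  start at 4(r): 105
sum over floor = 840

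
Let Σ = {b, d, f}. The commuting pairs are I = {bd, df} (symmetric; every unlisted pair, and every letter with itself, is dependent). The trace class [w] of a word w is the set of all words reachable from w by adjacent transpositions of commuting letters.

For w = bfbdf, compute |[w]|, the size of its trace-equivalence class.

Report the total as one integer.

piece 0:b — minimal
piece 1:f rests on {0:b}
piece 2:b rests on {1:f}
piece 3:d — minimal
piece 4:f rests on {2:b}
minimal pieces: {0:b, 3:d}
ways to finish when only these pieces remain (= sum over removing one remaining piece with nothing left below it):
  1 left: {3}→1  {4}→1
  2 left: {2,4}→1  {3,4}→2
  3 left: {1,2,4}→1  {2,3,4}→3
  placing 0:b first → 4 extensions
  placing 3:d first → 1 extensions
total linear extensions = 5

5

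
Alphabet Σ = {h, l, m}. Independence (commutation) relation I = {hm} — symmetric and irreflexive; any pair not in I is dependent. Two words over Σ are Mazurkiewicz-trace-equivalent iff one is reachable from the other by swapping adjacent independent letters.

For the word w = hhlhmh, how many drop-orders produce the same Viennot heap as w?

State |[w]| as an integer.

drop 0:h onto floor
drop 1:h onto {0:h}
drop 2:l onto {1:h}
drop 3:h onto {2:l}
drop 4:m onto {2:l}
drop 5:h onto {3:h}
ground layer = {0:h}
drop-orders for the pieces not yet dropped (sum over which currently-grounded one goes next):
  1 to go: {4} 1  {5} 1
  2 to go: {3,5} 1  {4,5} 2
  3 to go: {3,4,5} 3
  4 to go: {2,3,4,5} 3
  if 0:h drops first: 3 orders

3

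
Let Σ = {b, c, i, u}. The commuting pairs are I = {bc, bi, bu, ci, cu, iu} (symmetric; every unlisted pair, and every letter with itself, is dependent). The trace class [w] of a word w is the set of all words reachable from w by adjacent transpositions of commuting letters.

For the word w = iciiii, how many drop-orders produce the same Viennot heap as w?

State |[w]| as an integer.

piece 0:i — minimal
piece 1:c — minimal
piece 2:i rests on {0:i}
piece 3:i rests on {2:i}
piece 4:i rests on {3:i}
piece 5:i rests on {4:i}
minimal pieces: {0:i, 1:c}
ways to finish when only these pieces remain (= sum over removing one remaining piece with nothing left below it):
  1 left: {1}→1  {5}→1
  2 left: {1,5}→2  {4,5}→1
  3 left: {1,4,5}→3  {3,4,5}→1
  4 left: {1,3,4,5}→4  {2,3,4,5}→1
  placing 0:i first → 5 extensions
  placing 1:c first → 1 extensions
total linear extensions = 6

6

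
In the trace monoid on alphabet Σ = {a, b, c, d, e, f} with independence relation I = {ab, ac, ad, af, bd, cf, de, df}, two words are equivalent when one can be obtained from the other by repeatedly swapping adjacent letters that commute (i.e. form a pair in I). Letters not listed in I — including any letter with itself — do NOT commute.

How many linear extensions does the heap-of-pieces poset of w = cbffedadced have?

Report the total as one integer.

87

0(c) covers ∅
1(b) covers 0:c
2(f) covers 1:b
3(f) covers 2:f
4(e) covers 3:f
5(d) covers 0:c
6(a) covers 4:e
7(d) covers 5:d
8(c) covers 4:e, 7:d
9(e) covers 6:a, 8:c
10(d) covers 8:c
floor of heap: 0:c
completions by unplaced set U, small U first (add the entries for U minus each lowest piece of U):
  |U|=1: {9}:1  {10}:1
  |U|=2: {6,9}:1  {9,10}:2
  |U|=3: {6,9,10}:3  {8,9,10}:2
  |U|=4: {6,8,9,10}:5  {7,8,9,10}:2
  |U|=5: {4,6,8,9,10}:5  {5,7,8,9,10}:2  {6,7,8,9,10}:7
  |U|=6: {3,4,6,8,9,10}:5  {4,6,7,8,9,10}:12  {5,6,7,8,9,10}:9
  |U|=7: {2,3,4,6,8,9,10}:5  {3,4,6,7,8,9,10}:17  {4,5,6,7,8,9,10}:21
  |U|=8: {1,2,3,4,6,8,9,10}:5  {2,3,4,6,7,8,9,10}:22  {3,4,5,6,7,8,9,10}:38
  |U|=9: {1,2,3,4,6,7,8,9,10}:27  {2,3,4,5,6,7,8,9,10}:60
  start at 0(c): 87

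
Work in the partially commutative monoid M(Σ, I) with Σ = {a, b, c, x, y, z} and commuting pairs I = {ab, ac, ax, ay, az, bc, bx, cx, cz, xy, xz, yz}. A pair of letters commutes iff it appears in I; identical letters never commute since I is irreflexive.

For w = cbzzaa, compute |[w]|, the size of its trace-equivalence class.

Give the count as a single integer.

60

0(c) covers ∅
1(b) covers ∅
2(z) covers 1:b
3(z) covers 2:z
4(a) covers ∅
5(a) covers 4:a
floor of heap: 0:c, 1:b, 4:a
completions by unplaced set U, small U first (add the entries for U minus each lowest piece of U):
  |U|=1: {0}:1  {3}:1  {5}:1
  |U|=2: {0,3}:2  {0,5}:2  {2,3}:1  {3,5}:2  {4,5}:1
  |U|=3: {0,2,3}:3  {0,3,5}:6  {0,4,5}:3  {1,2,3}:1  {2,3,5}:3  {3,4,5}:3
  |U|=4: {0,1,2,3}:4  {0,2,3,5}:12  {0,3,4,5}:12  {1,2,3,5}:4  {2,3,4,5}:6
  start at 0(c): 10
  start at 1(b): 30
  start at 4(a): 20
sum over floor = 60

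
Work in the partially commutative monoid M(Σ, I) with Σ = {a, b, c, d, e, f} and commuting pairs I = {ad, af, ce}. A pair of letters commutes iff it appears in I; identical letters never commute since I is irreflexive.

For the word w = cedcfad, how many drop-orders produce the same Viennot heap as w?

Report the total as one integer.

6

0(c) covers ∅
1(e) covers ∅
2(d) covers 0:c, 1:e
3(c) covers 2:d
4(f) covers 3:c
5(a) covers 3:c
6(d) covers 4:f
floor of heap: 0:c, 1:e
completions by unplaced set U, small U first (add the entries for U minus each lowest piece of U):
  |U|=1: {5}:1  {6}:1
  |U|=2: {4,6}:1  {5,6}:2
  |U|=3: {4,5,6}:3
  |U|=4: {3,4,5,6}:3
  |U|=5: {2,3,4,5,6}:3
  start at 0(c): 3
  start at 1(e): 3
sum over floor = 6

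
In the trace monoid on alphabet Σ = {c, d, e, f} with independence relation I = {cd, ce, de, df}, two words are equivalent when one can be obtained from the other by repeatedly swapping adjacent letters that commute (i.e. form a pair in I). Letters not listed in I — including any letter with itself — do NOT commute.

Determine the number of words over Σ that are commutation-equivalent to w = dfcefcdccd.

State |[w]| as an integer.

drop 0:d onto floor
drop 1:f onto floor
drop 2:c onto {1:f}
drop 3:e onto {1:f}
drop 4:f onto {2:c, 3:e}
drop 5:c onto {4:f}
drop 6:d onto {0:d}
drop 7:c onto {5:c}
drop 8:c onto {7:c}
drop 9:d onto {6:d}
ground layer = {0:d, 1:f}
drop-orders for the pieces not yet dropped (sum over which currently-grounded one goes next):
  1 to go: {8} 1  {9} 1
  2 to go: {6,9} 1  {7,8} 1  {8,9} 2
  3 to go: {0,6,9} 1  {5,7,8} 1  {6,8,9} 3  {7,8,9} 3
  4 to go: {0,6,8,9} 4  {4,5,7,8} 1  {5,7,8,9} 4  {6,7,8,9} 6
  5 to go: {0,6,7,8,9} 10  {2,4,5,7,8} 1  {3,4,5,7,8} 1  {4,5,7,8,9} 5  {5,6,7,8,9} 10
  6 to go: {0,5,6,7,8,9} 20  {2,3,4,5,7,8} 2  {2,4,5,7,8,9} 6  {3,4,5,7,8,9} 6  {4,5,6,7,8,9} 15
  7 to go: {0,4,5,6,7,8,9} 35  {1,2,3,4,5,7,8} 2  {2,3,4,5,7,8,9} 14  {2,4,5,6,7,8,9} 21  {3,4,5,6,7,8,9} 21
  8 to go: {0,2,4,5,6,7,8,9} 56  {0,3,4,5,6,7,8,9} 56  {1,2,3,4,5,7,8,9} 16  {2,3,4,5,6,7,8,9} 56
  if 0:d drops first: 72 orders
  if 1:f drops first: 168 orders
heap linearizations: 240

240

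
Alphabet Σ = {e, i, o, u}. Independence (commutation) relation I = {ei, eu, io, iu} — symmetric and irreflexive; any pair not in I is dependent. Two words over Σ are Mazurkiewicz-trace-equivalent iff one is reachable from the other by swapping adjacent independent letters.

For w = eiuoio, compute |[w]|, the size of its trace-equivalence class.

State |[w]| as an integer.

#0=e has no predecessor
#1=i has no predecessor
#2=u has no predecessor
#3=o depends on [0:e, 2:u]
#4=i depends on [1:i]
#5=o depends on [3:o]
sources: [0:e, 1:i, 2:u]
N(rest) = Σ N(rest − s) over sources s of rest; N(one piece) = 1:
  size 1 → [4]=1  [5]=1
  size 2 → [1,4]=1  [3,5]=1  [4,5]=2
  size 3 → [0,3,5]=1  [1,4,5]=3  [2,3,5]=1  [3,4,5]=3
  size 4 → [0,2,3,5]=2  [0,3,4,5]=4  [1,3,4,5]=6  [2,3,4,5]=4
  first=0(e) contributes 10
  first=1(i) contributes 10
  first=2(u) contributes 10
|[w]| = 30

30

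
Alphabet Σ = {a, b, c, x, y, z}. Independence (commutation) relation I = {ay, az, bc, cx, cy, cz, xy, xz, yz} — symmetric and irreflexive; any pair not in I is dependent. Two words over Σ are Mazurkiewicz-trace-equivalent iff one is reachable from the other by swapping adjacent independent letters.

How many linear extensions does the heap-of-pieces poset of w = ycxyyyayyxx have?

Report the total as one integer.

piece 0:y — minimal
piece 1:c — minimal
piece 2:x — minimal
piece 3:y rests on {0:y}
piece 4:y rests on {3:y}
piece 5:y rests on {4:y}
piece 6:a rests on {1:c, 2:x}
piece 7:y rests on {5:y}
piece 8:y rests on {7:y}
piece 9:x rests on {6:a}
piece 10:x rests on {9:x}
minimal pieces: {0:y, 1:c, 2:x}
ways to finish when only these pieces remain (= sum over removing one remaining piece with nothing left below it):
  1 left: {8}→1  {10}→1
  2 left: {7,8}→1  {8,10}→2  {9,10}→1
  3 left: {5,7,8}→1  {6,9,10}→1  {7,8,10}→3  {8,9,10}→3
  4 left: {1,6,9,10}→1  {2,6,9,10}→1  {4,5,7,8}→1  {5,7,8,10}→4  {6,8,9,10}→4  {7,8,9,10}→6
  5 left: {1,2,6,9,10}→2  {1,6,8,9,10}→5  {2,6,8,9,10}→5  {3,4,5,7,8}→1  {4,5,7,8,10}→5  {5,7,8,9,10}→10  {6,7,8,9,10}→10
  6 left: {0,3,4,5,7,8}→1  {1,2,6,8,9,10}→12  {1,6,7,8,9,10}→15  {2,6,7,8,9,10}→15  {3,4,5,7,8,10}→6  {4,5,7,8,9,10}→15  {5,6,7,8,9,10}→20
  7 left: {0,3,4,5,7,8,10}→7  {1,2,6,7,8,9,10}→42  {1,5,6,7,8,9,10}→35  {2,5,6,7,8,9,10}→35  {3,4,5,7,8,9,10}→21  {4,5,6,7,8,9,10}→35
  8 left: {0,3,4,5,7,8,9,10}→28  {1,2,5,6,7,8,9,10}→112  {1,4,5,6,7,8,9,10}→70  {2,4,5,6,7,8,9,10}→70  {3,4,5,6,7,8,9,10}→56
  9 left: {0,3,4,5,6,7,8,9,10}→84  {1,2,4,5,6,7,8,9,10}→252  {1,3,4,5,6,7,8,9,10}→126  {2,3,4,5,6,7,8,9,10}→126
  placing 0:y first → 504 extensions
  placing 1:c first → 210 extensions
  placing 2:x first → 210 extensions
total linear extensions = 924

924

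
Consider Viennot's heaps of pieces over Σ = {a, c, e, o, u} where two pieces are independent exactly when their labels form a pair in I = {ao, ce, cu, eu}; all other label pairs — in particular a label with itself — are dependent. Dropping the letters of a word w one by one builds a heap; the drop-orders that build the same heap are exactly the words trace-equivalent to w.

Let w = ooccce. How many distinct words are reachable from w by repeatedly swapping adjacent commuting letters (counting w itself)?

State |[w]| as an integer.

piece 0:o — minimal
piece 1:o rests on {0:o}
piece 2:c rests on {1:o}
piece 3:c rests on {2:c}
piece 4:c rests on {3:c}
piece 5:e rests on {1:o}
minimal pieces: {0:o}
ways to finish when only these pieces remain (= sum over removing one remaining piece with nothing left below it):
  1 left: {4}→1  {5}→1
  2 left: {3,4}→1  {4,5}→2
  3 left: {2,3,4}→1  {3,4,5}→3
  4 left: {2,3,4,5}→4
  placing 0:o first → 4 extensions

4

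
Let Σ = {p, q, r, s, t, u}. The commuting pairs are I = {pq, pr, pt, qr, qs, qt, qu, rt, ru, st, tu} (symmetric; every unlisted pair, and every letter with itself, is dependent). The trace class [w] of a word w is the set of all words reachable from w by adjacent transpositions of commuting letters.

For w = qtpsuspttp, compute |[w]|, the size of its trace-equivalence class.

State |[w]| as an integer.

drop 0:q onto floor
drop 1:t onto floor
drop 2:p onto floor
drop 3:s onto {2:p}
drop 4:u onto {3:s}
drop 5:s onto {4:u}
drop 6:p onto {5:s}
drop 7:t onto {1:t}
drop 8:t onto {7:t}
drop 9:p onto {6:p}
ground layer = {0:q, 1:t, 2:p}
drop-orders for the pieces not yet dropped (sum over which currently-grounded one goes next):
  1 to go: {0} 1  {8} 1  {9} 1
  2 to go: {0,8} 2  {0,9} 2  {6,9} 1  {7,8} 1  {8,9} 2
  3 to go: {0,6,9} 3  {0,7,8} 3  {0,8,9} 6  {1,7,8} 1  {5,6,9} 1  {6,8,9} 3  {7,8,9} 3
  4 to go: {0,1,7,8} 4  {0,5,6,9} 4  {0,6,8,9} 12  {0,7,8,9} 12  {1,7,8,9} 4  {4,5,6,9} 1  {5,6,8,9} 4  {6,7,8,9} 6
  5 to go: {0,1,7,8,9} 20  {0,4,5,6,9} 5  {0,5,6,8,9} 20  {0,6,7,8,9} 30  {1,6,7,8,9} 10  {3,4,5,6,9} 1  {4,5,6,8,9} 5  {5,6,7,8,9} 10
  6 to go: {0,1,6,7,8,9} 60  {0,3,4,5,6,9} 6  {0,4,5,6,8,9} 30  {0,5,6,7,8,9} 60  {1,5,6,7,8,9} 20  {2,3,4,5,6,9} 1  {3,4,5,6,8,9} 6  {4,5,6,7,8,9} 15
  7 to go: {0,1,5,6,7,8,9} 140  {0,2,3,4,5,6,9} 7  {0,3,4,5,6,8,9} 42  {0,4,5,6,7,8,9} 105  {1,4,5,6,7,8,9} 35  {2,3,4,5,6,8,9} 7  {3,4,5,6,7,8,9} 21
  8 to go: {0,1,4,5,6,7,8,9} 280  {0,2,3,4,5,6,8,9} 56  {0,3,4,5,6,7,8,9} 168  {1,3,4,5,6,7,8,9} 56  {2,3,4,5,6,7,8,9} 28
  if 0:q drops first: 84 orders
  if 1:t drops first: 252 orders
  if 2:p drops first: 504 orders
heap linearizations: 840

840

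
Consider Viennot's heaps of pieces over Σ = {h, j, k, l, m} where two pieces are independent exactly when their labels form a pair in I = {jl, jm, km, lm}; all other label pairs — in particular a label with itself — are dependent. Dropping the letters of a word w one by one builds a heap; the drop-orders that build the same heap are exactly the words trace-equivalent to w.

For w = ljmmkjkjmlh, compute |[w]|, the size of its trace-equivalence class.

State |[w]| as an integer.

piece 0:l — minimal
piece 1:j — minimal
piece 2:m — minimal
piece 3:m rests on {2:m}
piece 4:k rests on {0:l, 1:j}
piece 5:j rests on {4:k}
piece 6:k rests on {5:j}
piece 7:j rests on {6:k}
piece 8:m rests on {3:m}
piece 9:l rests on {6:k}
piece 10:h rests on {7:j, 8:m, 9:l}
minimal pieces: {0:l, 1:j, 2:m}
ways to finish when only these pieces remain (= sum over removing one remaining piece with nothing left below it):
  1 left: {10}→1
  2 left: {7,10}→1  {8,10}→1  {9,10}→1
  3 left: {3,8,10}→1  {7,8,10}→2  {7,9,10}→2  {8,9,10}→2
  4 left: {2,3,8,10}→1  {3,7,8,10}→3  {3,8,9,10}→3  {6,7,9,10}→2  {7,8,9,10}→6
  5 left: {2,3,7,8,10}→4  {2,3,8,9,10}→4  {3,7,8,9,10}→12  {5,6,7,9,10}→2  {6,7,8,9,10}→8
  6 left: {2,3,7,8,9,10}→20  {3,6,7,8,9,10}→20  {4,5,6,7,9,10}→2  {5,6,7,8,9,10}→10
  7 left: {0,4,5,6,7,9,10}→2  {1,4,5,6,7,9,10}→2  {2,3,6,7,8,9,10}→40  {3,5,6,7,8,9,10}→30  {4,5,6,7,8,9,10}→12
  8 left: {0,1,4,5,6,7,9,10}→4  {0,4,5,6,7,8,9,10}→14  {1,4,5,6,7,8,9,10}→14  {2,3,5,6,7,8,9,10}→70  {3,4,5,6,7,8,9,10}→42
  9 left: {0,1,4,5,6,7,8,9,10}→32  {0,3,4,5,6,7,8,9,10}→56  {1,3,4,5,6,7,8,9,10}→56  {2,3,4,5,6,7,8,9,10}→112
  placing 0:l first → 168 extensions
  placing 1:j first → 168 extensions
  placing 2:m first → 144 extensions
total linear extensions = 480

480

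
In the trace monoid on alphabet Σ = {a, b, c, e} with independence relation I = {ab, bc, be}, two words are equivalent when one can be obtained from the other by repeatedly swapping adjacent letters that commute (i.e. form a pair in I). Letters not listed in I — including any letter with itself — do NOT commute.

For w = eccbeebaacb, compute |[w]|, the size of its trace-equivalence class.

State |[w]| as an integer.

165

#0=e has no predecessor
#1=c depends on [0:e]
#2=c depends on [1:c]
#3=b has no predecessor
#4=e depends on [2:c]
#5=e depends on [4:e]
#6=b depends on [3:b]
#7=a depends on [5:e]
#8=a depends on [7:a]
#9=c depends on [8:a]
#10=b depends on [6:b]
sources: [0:e, 3:b]
N(rest) = Σ N(rest − s) over sources s of rest; N(one piece) = 1:
  size 1 → [9]=1  [10]=1
  size 2 → [6,10]=1  [8,9]=1  [9,10]=2
  size 3 → [3,6,10]=1  [6,9,10]=3  [7,8,9]=1  [8,9,10]=3
  size 4 → [3,6,9,10]=4  [5,7,8,9]=1  [6,8,9,10]=6  [7,8,9,10]=4
  size 5 → [3,6,8,9,10]=10  [4,5,7,8,9]=1  [5,7,8,9,10]=5  [6,7,8,9,10]=10
  size 6 → [2,4,5,7,8,9]=1  [3,6,7,8,9,10]=20  [4,5,7,8,9,10]=6  [5,6,7,8,9,10]=15
  size 7 → [1,2,4,5,7,8,9]=1  [2,4,5,7,8,9,10]=7  [3,5,6,7,8,9,10]=35  [4,5,6,7,8,9,10]=21
  size 8 → [0,1,2,4,5,7,8,9]=1  [1,2,4,5,7,8,9,10]=8  [2,4,5,6,7,8,9,10]=28  [3,4,5,6,7,8,9,10]=56
  size 9 → [0,1,2,4,5,7,8,9,10]=9  [1,2,4,5,6,7,8,9,10]=36  [2,3,4,5,6,7,8,9,10]=84
  first=0(e) contributes 120
  first=3(b) contributes 45
|[w]| = 165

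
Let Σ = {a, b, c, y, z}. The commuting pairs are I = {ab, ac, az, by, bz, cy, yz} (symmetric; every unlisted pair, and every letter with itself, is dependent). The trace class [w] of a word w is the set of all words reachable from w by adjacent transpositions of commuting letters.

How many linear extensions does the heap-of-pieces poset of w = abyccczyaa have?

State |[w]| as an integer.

drop 0:a onto floor
drop 1:b onto floor
drop 2:y onto {0:a}
drop 3:c onto {1:b}
drop 4:c onto {3:c}
drop 5:c onto {4:c}
drop 6:z onto {5:c}
drop 7:y onto {2:y}
drop 8:a onto {7:y}
drop 9:a onto {8:a}
ground layer = {0:a, 1:b}
drop-orders for the pieces not yet dropped (sum over which currently-grounded one goes next):
  1 to go: {6} 1  {9} 1
  2 to go: {5,6} 1  {6,9} 2  {8,9} 1
  3 to go: {4,5,6} 1  {5,6,9} 3  {6,8,9} 3  {7,8,9} 1
  4 to go: {2,7,8,9} 1  {3,4,5,6} 1  {4,5,6,9} 4  {5,6,8,9} 6  {6,7,8,9} 4
  5 to go: {0,2,7,8,9} 1  {1,3,4,5,6} 1  {2,6,7,8,9} 5  {3,4,5,6,9} 5  {4,5,6,8,9} 10  {5,6,7,8,9} 10
  6 to go: {0,2,6,7,8,9} 6  {1,3,4,5,6,9} 6  {2,5,6,7,8,9} 15  {3,4,5,6,8,9} 15  {4,5,6,7,8,9} 20
  7 to go: {0,2,5,6,7,8,9} 21  {1,3,4,5,6,8,9} 21  {2,4,5,6,7,8,9} 35  {3,4,5,6,7,8,9} 35
  8 to go: {0,2,4,5,6,7,8,9} 56  {1,3,4,5,6,7,8,9} 56  {2,3,4,5,6,7,8,9} 70
  if 0:a drops first: 126 orders
  if 1:b drops first: 126 orders
heap linearizations: 252

252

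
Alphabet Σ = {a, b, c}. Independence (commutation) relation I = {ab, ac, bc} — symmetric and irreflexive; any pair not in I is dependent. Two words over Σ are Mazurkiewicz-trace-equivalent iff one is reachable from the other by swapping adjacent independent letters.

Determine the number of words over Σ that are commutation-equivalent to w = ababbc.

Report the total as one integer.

60

drop 0:a onto floor
drop 1:b onto floor
drop 2:a onto {0:a}
drop 3:b onto {1:b}
drop 4:b onto {3:b}
drop 5:c onto floor
ground layer = {0:a, 1:b, 5:c}
drop-orders for the pieces not yet dropped (sum over which currently-grounded one goes next):
  1 to go: {2} 1  {4} 1  {5} 1
  2 to go: {0,2} 1  {2,4} 2  {2,5} 2  {3,4} 1  {4,5} 2
  3 to go: {0,2,4} 3  {0,2,5} 3  {1,3,4} 1  {2,3,4} 3  {2,4,5} 6  {3,4,5} 3
  4 to go: {0,2,3,4} 6  {0,2,4,5} 12  {1,2,3,4} 4  {1,3,4,5} 4  {2,3,4,5} 12
  if 0:a drops first: 20 orders
  if 1:b drops first: 30 orders
  if 5:c drops first: 10 orders
heap linearizations: 60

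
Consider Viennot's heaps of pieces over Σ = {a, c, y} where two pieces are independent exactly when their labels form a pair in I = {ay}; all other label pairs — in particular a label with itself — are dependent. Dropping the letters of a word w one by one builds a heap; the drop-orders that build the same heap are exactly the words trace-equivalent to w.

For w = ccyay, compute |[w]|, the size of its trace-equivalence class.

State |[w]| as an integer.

piece 0:c — minimal
piece 1:c rests on {0:c}
piece 2:y rests on {1:c}
piece 3:a rests on {1:c}
piece 4:y rests on {2:y}
minimal pieces: {0:c}
ways to finish when only these pieces remain (= sum over removing one remaining piece with nothing left below it):
  1 left: {3}→1  {4}→1
  2 left: {2,4}→1  {3,4}→2
  3 left: {2,3,4}→3
  placing 0:c first → 3 extensions

3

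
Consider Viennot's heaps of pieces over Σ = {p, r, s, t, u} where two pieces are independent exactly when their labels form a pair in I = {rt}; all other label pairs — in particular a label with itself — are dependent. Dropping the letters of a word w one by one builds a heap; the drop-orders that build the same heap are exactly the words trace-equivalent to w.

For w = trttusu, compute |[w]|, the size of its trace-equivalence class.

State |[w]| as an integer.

4

0(t) covers ∅
1(r) covers ∅
2(t) covers 0:t
3(t) covers 2:t
4(u) covers 1:r, 3:t
5(s) covers 4:u
6(u) covers 5:s
floor of heap: 0:t, 1:r
completions by unplaced set U, small U first (add the entries for U minus each lowest piece of U):
  |U|=1: {6}:1
  |U|=2: {5,6}:1
  |U|=3: {4,5,6}:1
  |U|=4: {1,4,5,6}:1  {3,4,5,6}:1
  |U|=5: {1,3,4,5,6}:2  {2,3,4,5,6}:1
  start at 0(t): 3
  start at 1(r): 1
sum over floor = 4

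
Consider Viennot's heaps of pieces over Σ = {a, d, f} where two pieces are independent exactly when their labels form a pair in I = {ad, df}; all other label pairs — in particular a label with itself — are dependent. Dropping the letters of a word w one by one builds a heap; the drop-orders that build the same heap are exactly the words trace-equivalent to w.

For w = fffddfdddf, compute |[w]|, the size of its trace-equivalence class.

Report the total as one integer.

drop 0:f onto floor
drop 1:f onto {0:f}
drop 2:f onto {1:f}
drop 3:d onto floor
drop 4:d onto {3:d}
drop 5:f onto {2:f}
drop 6:d onto {4:d}
drop 7:d onto {6:d}
drop 8:d onto {7:d}
drop 9:f onto {5:f}
ground layer = {0:f, 3:d}
drop-orders for the pieces not yet dropped (sum over which currently-grounded one goes next):
  1 to go: {8} 1  {9} 1
  2 to go: {5,9} 1  {7,8} 1  {8,9} 2
  3 to go: {2,5,9} 1  {5,8,9} 3  {6,7,8} 1  {7,8,9} 3
  4 to go: {1,2,5,9} 1  {2,5,8,9} 4  {4,6,7,8} 1  {5,7,8,9} 6  {6,7,8,9} 4
  5 to go: {0,1,2,5,9} 1  {1,2,5,8,9} 5  {2,5,7,8,9} 10  {3,4,6,7,8} 1  {4,6,7,8,9} 5  {5,6,7,8,9} 10
  6 to go: {0,1,2,5,8,9} 6  {1,2,5,7,8,9} 15  {2,5,6,7,8,9} 20  {3,4,6,7,8,9} 6  {4,5,6,7,8,9} 15
  7 to go: {0,1,2,5,7,8,9} 21  {1,2,5,6,7,8,9} 35  {2,4,5,6,7,8,9} 35  {3,4,5,6,7,8,9} 21
  8 to go: {0,1,2,5,6,7,8,9} 56  {1,2,4,5,6,7,8,9} 70  {2,3,4,5,6,7,8,9} 56
  if 0:f drops first: 126 orders
  if 3:d drops first: 126 orders
heap linearizations: 252

252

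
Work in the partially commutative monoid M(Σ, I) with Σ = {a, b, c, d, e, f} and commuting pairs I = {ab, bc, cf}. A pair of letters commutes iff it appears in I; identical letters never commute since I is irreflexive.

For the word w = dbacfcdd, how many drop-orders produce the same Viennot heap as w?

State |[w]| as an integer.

9

piece 0:d — minimal
piece 1:b rests on {0:d}
piece 2:a rests on {0:d}
piece 3:c rests on {2:a}
piece 4:f rests on {1:b, 2:a}
piece 5:c rests on {3:c}
piece 6:d rests on {4:f, 5:c}
piece 7:d rests on {6:d}
minimal pieces: {0:d}
ways to finish when only these pieces remain (= sum over removing one remaining piece with nothing left below it):
  1 left: {7}→1
  2 left: {6,7}→1
  3 left: {4,6,7}→1  {5,6,7}→1
  4 left: {1,4,6,7}→1  {3,5,6,7}→1  {4,5,6,7}→2
  5 left: {1,4,5,6,7}→3  {3,4,5,6,7}→3
  6 left: {1,3,4,5,6,7}→6  {2,3,4,5,6,7}→3
  placing 0:d first → 9 extensions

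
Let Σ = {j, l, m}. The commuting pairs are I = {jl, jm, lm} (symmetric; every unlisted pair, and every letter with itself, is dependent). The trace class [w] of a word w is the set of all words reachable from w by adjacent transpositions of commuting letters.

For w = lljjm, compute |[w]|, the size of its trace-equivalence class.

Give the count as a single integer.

#0=l has no predecessor
#1=l depends on [0:l]
#2=j has no predecessor
#3=j depends on [2:j]
#4=m has no predecessor
sources: [0:l, 2:j, 4:m]
N(rest) = Σ N(rest − s) over sources s of rest; N(one piece) = 1:
  size 1 → [1]=1  [3]=1  [4]=1
  size 2 → [0,1]=1  [1,3]=2  [1,4]=2  [2,3]=1  [3,4]=2
  size 3 → [0,1,3]=3  [0,1,4]=3  [1,2,3]=3  [1,3,4]=6  [2,3,4]=3
  first=0(l) contributes 12
  first=2(j) contributes 12
  first=4(m) contributes 6
|[w]| = 30

30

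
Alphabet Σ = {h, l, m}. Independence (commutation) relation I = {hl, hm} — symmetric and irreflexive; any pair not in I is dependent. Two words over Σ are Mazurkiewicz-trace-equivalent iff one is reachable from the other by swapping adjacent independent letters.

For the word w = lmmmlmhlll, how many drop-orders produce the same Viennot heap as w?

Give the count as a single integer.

piece 0:l — minimal
piece 1:m rests on {0:l}
piece 2:m rests on {1:m}
piece 3:m rests on {2:m}
piece 4:l rests on {3:m}
piece 5:m rests on {4:l}
piece 6:h — minimal
piece 7:l rests on {5:m}
piece 8:l rests on {7:l}
piece 9:l rests on {8:l}
minimal pieces: {0:l, 6:h}
ways to finish when only these pieces remain (= sum over removing one remaining piece with nothing left below it):
  1 left: {6}→1  {9}→1
  2 left: {6,9}→2  {8,9}→1
  3 left: {6,8,9}→3  {7,8,9}→1
  4 left: {5,7,8,9}→1  {6,7,8,9}→4
  5 left: {4,5,7,8,9}→1  {5,6,7,8,9}→5
  6 left: {3,4,5,7,8,9}→1  {4,5,6,7,8,9}→6
  7 left: {2,3,4,5,7,8,9}→1  {3,4,5,6,7,8,9}→7
  8 left: {1,2,3,4,5,7,8,9}→1  {2,3,4,5,6,7,8,9}→8
  placing 0:l first → 9 extensions
  placing 6:h first → 1 extensions
total linear extensions = 10

10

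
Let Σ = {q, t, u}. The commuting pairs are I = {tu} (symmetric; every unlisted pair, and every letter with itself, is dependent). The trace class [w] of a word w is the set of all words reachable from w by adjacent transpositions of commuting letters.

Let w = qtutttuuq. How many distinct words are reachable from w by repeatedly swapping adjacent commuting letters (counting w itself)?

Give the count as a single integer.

#0=q has no predecessor
#1=t depends on [0:q]
#2=u depends on [0:q]
#3=t depends on [1:t]
#4=t depends on [3:t]
#5=t depends on [4:t]
#6=u depends on [2:u]
#7=u depends on [6:u]
#8=q depends on [5:t, 7:u]
sources: [0:q]
N(rest) = Σ N(rest − s) over sources s of rest; N(one piece) = 1:
  size 1 → [8]=1
  size 2 → [5,8]=1  [7,8]=1
  size 3 → [4,5,8]=1  [5,7,8]=2  [6,7,8]=1
  size 4 → [2,6,7,8]=1  [3,4,5,8]=1  [4,5,7,8]=3  [5,6,7,8]=3
  size 5 → [1,3,4,5,8]=1  [2,5,6,7,8]=4  [3,4,5,7,8]=4  [4,5,6,7,8]=6
  size 6 → [1,3,4,5,7,8]=5  [2,4,5,6,7,8]=10  [3,4,5,6,7,8]=10
  size 7 → [1,3,4,5,6,7,8]=15  [2,3,4,5,6,7,8]=20
  first=0(q) contributes 35

35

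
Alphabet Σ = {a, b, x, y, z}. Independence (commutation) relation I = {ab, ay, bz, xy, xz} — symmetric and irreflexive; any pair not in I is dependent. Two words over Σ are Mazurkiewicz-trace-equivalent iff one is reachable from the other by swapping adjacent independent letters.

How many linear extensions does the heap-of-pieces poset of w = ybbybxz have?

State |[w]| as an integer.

drop 0:y onto floor
drop 1:b onto {0:y}
drop 2:b onto {1:b}
drop 3:y onto {2:b}
drop 4:b onto {3:y}
drop 5:x onto {4:b}
drop 6:z onto {3:y}
ground layer = {0:y}
drop-orders for the pieces not yet dropped (sum over which currently-grounded one goes next):
  1 to go: {5} 1  {6} 1
  2 to go: {4,5} 1  {5,6} 2
  3 to go: {4,5,6} 3
  4 to go: {3,4,5,6} 3
  5 to go: {2,3,4,5,6} 3
  if 0:y drops first: 3 orders

3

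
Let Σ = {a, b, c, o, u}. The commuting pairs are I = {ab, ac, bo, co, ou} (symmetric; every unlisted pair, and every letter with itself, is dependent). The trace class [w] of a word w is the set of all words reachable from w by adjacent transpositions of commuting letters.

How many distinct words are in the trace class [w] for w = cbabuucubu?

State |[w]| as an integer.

piece 0:c — minimal
piece 1:b rests on {0:c}
piece 2:a — minimal
piece 3:b rests on {1:b}
piece 4:u rests on {2:a, 3:b}
piece 5:u rests on {4:u}
piece 6:c rests on {5:u}
piece 7:u rests on {6:c}
piece 8:b rests on {7:u}
piece 9:u rests on {8:b}
minimal pieces: {0:c, 2:a}
ways to finish when only these pieces remain (= sum over removing one remaining piece with nothing left below it):
  1 left: {9}→1
  2 left: {8,9}→1
  3 left: {7,8,9}→1
  4 left: {6,7,8,9}→1
  5 left: {5,6,7,8,9}→1
  6 left: {4,5,6,7,8,9}→1
  7 left: {2,4,5,6,7,8,9}→1  {3,4,5,6,7,8,9}→1
  8 left: {1,3,4,5,6,7,8,9}→1  {2,3,4,5,6,7,8,9}→2
  placing 0:c first → 3 extensions
  placing 2:a first → 1 extensions
total linear extensions = 4

4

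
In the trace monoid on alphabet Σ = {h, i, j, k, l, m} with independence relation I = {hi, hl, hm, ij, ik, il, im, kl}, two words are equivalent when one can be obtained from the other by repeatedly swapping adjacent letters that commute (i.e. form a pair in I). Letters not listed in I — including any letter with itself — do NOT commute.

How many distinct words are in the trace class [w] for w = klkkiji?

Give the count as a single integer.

drop 0:k onto floor
drop 1:l onto floor
drop 2:k onto {0:k}
drop 3:k onto {2:k}
drop 4:i onto floor
drop 5:j onto {1:l, 3:k}
drop 6:i onto {4:i}
ground layer = {0:k, 1:l, 4:i}
drop-orders for the pieces not yet dropped (sum over which currently-grounded one goes next):
  1 to go: {5} 1  {6} 1
  2 to go: {1,5} 1  {3,5} 1  {4,6} 1  {5,6} 2
  3 to go: {1,3,5} 2  {1,5,6} 3  {2,3,5} 1  {3,5,6} 3  {4,5,6} 3
  4 to go: {0,2,3,5} 1  {1,2,3,5} 3  {1,3,5,6} 8  {1,4,5,6} 6  {2,3,5,6} 4  {3,4,5,6} 6
  5 to go: {0,1,2,3,5} 4  {0,2,3,5,6} 5  {1,2,3,5,6} 15  {1,3,4,5,6} 20  {2,3,4,5,6} 10
  if 0:k drops first: 45 orders
  if 1:l drops first: 15 orders
  if 4:i drops first: 24 orders
heap linearizations: 84

84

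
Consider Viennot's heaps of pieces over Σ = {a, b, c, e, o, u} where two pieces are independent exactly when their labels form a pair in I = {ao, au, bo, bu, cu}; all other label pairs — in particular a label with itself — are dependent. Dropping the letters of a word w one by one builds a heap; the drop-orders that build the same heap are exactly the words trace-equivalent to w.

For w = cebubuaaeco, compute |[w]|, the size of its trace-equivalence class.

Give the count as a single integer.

15

#0=c has no predecessor
#1=e depends on [0:c]
#2=b depends on [1:e]
#3=u depends on [1:e]
#4=b depends on [2:b]
#5=u depends on [3:u]
#6=a depends on [4:b]
#7=a depends on [6:a]
#8=e depends on [5:u, 7:a]
#9=c depends on [8:e]
#10=o depends on [9:c]
sources: [0:c]
N(rest) = Σ N(rest − s) over sources s of rest; N(one piece) = 1:
  size 1 → [10]=1
  size 2 → [9,10]=1
  size 3 → [8,9,10]=1
  size 4 → [5,8,9,10]=1  [7,8,9,10]=1
  size 5 → [3,5,8,9,10]=1  [5,7,8,9,10]=2  [6,7,8,9,10]=1
  size 6 → [3,5,7,8,9,10]=3  [4,6,7,8,9,10]=1  [5,6,7,8,9,10]=3
  size 7 → [2,4,6,7,8,9,10]=1  [3,5,6,7,8,9,10]=6  [4,5,6,7,8,9,10]=4
  size 8 → [2,4,5,6,7,8,9,10]=5  [3,4,5,6,7,8,9,10]=10
  size 9 → [2,3,4,5,6,7,8,9,10]=15
  first=0(c) contributes 15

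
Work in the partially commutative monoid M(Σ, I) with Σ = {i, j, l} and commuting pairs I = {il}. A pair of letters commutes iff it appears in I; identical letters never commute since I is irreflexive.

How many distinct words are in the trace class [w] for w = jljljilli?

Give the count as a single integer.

6

piece 0:j — minimal
piece 1:l rests on {0:j}
piece 2:j rests on {1:l}
piece 3:l rests on {2:j}
piece 4:j rests on {3:l}
piece 5:i rests on {4:j}
piece 6:l rests on {4:j}
piece 7:l rests on {6:l}
piece 8:i rests on {5:i}
minimal pieces: {0:j}
ways to finish when only these pieces remain (= sum over removing one remaining piece with nothing left below it):
  1 left: {7}→1  {8}→1
  2 left: {5,8}→1  {6,7}→1  {7,8}→2
  3 left: {5,7,8}→3  {6,7,8}→3
  4 left: {5,6,7,8}→6
  5 left: {4,5,6,7,8}→6
  6 left: {3,4,5,6,7,8}→6
  7 left: {2,3,4,5,6,7,8}→6
  placing 0:j first → 6 extensions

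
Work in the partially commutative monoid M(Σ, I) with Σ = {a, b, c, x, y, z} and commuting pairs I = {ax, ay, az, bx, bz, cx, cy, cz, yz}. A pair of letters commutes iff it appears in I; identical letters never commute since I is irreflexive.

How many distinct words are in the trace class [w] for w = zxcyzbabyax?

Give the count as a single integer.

#0=z has no predecessor
#1=x depends on [0:z]
#2=c has no predecessor
#3=y depends on [1:x]
#4=z depends on [1:x]
#5=b depends on [2:c, 3:y]
#6=a depends on [5:b]
#7=b depends on [6:a]
#8=y depends on [7:b]
#9=a depends on [7:b]
#10=x depends on [4:z, 8:y]
sources: [0:z, 2:c]
N(rest) = Σ N(rest − s) over sources s of rest; N(one piece) = 1:
  size 1 → [9]=1  [10]=1
  size 2 → [4,10]=1  [8,10]=1  [9,10]=2
  size 3 → [4,8,10]=2  [4,9,10]=3  [8,9,10]=3
  size 4 → [4,8,9,10]=8  [7,8,9,10]=3
  size 5 → [4,7,8,9,10]=11  [6,7,8,9,10]=3
  size 6 → [4,6,7,8,9,10]=14  [5,6,7,8,9,10]=3
  size 7 → [2,5,6,7,8,9,10]=3  [3,5,6,7,8,9,10]=3  [4,5,6,7,8,9,10]=17
  size 8 → [2,3,5,6,7,8,9,10]=6  [2,4,5,6,7,8,9,10]=20  [3,4,5,6,7,8,9,10]=20
  size 9 → [1,3,4,5,6,7,8,9,10]=20  [2,3,4,5,6,7,8,9,10]=46
  first=0(z) contributes 66
  first=2(c) contributes 20
|[w]| = 86

86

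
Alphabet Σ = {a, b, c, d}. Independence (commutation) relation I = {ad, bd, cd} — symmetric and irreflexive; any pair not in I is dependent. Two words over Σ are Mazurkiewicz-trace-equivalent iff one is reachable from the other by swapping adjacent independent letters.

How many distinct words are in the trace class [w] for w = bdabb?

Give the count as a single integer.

5

drop 0:b onto floor
drop 1:d onto floor
drop 2:a onto {0:b}
drop 3:b onto {2:a}
drop 4:b onto {3:b}
ground layer = {0:b, 1:d}
drop-orders for the pieces not yet dropped (sum over which currently-grounded one goes next):
  1 to go: {1} 1  {4} 1
  2 to go: {1,4} 2  {3,4} 1
  3 to go: {1,3,4} 3  {2,3,4} 1
  if 0:b drops first: 4 orders
  if 1:d drops first: 1 orders
heap linearizations: 5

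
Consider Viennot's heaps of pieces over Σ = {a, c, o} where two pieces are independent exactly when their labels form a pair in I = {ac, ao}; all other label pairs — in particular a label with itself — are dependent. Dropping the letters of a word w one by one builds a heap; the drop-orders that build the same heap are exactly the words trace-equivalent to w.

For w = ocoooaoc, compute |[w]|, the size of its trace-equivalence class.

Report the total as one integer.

drop 0:o onto floor
drop 1:c onto {0:o}
drop 2:o onto {1:c}
drop 3:o onto {2:o}
drop 4:o onto {3:o}
drop 5:a onto floor
drop 6:o onto {4:o}
drop 7:c onto {6:o}
ground layer = {0:o, 5:a}
drop-orders for the pieces not yet dropped (sum over which currently-grounded one goes next):
  1 to go: {5} 1  {7} 1
  2 to go: {5,7} 2  {6,7} 1
  3 to go: {4,6,7} 1  {5,6,7} 3
  4 to go: {3,4,6,7} 1  {4,5,6,7} 4
  5 to go: {2,3,4,6,7} 1  {3,4,5,6,7} 5
  6 to go: {1,2,3,4,6,7} 1  {2,3,4,5,6,7} 6
  if 0:o drops first: 7 orders
  if 5:a drops first: 1 orders
heap linearizations: 8

8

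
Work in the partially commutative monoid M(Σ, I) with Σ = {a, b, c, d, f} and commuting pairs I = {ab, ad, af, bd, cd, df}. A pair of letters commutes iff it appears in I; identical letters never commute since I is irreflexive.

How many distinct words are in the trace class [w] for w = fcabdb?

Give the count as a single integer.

18

piece 0:f — minimal
piece 1:c rests on {0:f}
piece 2:a rests on {1:c}
piece 3:b rests on {1:c}
piece 4:d — minimal
piece 5:b rests on {3:b}
minimal pieces: {0:f, 4:d}
ways to finish when only these pieces remain (= sum over removing one remaining piece with nothing left below it):
  1 left: {2}→1  {4}→1  {5}→1
  2 left: {2,4}→2  {2,5}→2  {3,5}→1  {4,5}→2
  3 left: {2,3,5}→3  {2,4,5}→6  {3,4,5}→3
  4 left: {1,2,3,5}→3  {2,3,4,5}→12
  placing 0:f first → 15 extensions
  placing 4:d first → 3 extensions
total linear extensions = 18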